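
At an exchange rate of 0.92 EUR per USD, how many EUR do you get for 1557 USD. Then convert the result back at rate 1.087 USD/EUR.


Amount × rate = 1557 × 0.92 = 1432.44 EUR
Round-trip: 1432.44 × 1.087 = 1557.06 USD
= 1432.44 EUR, then 1557.06 USD

1432.44 EUR, then 1557.06 USD


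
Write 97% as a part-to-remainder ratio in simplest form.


97% means 97 parts out of 100; remainder = 3
Part : remainder = 97:3
GCD = 1
= 97:3

97:3


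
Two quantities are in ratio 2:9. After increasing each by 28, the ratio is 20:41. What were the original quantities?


Let A = 2k, B = 9k.
(2k + 28) / (9k + 28) = 20/41
Cross-multiply: 41(2k + 28) = 20(9k + 28)
82k + 1148 = 180k + 560
82k - 180k = 560 - 1148
-98k = -588
k = -588/-98 = 6
A = 2×6 = 12, B = 9×6 = 54
= A = 12, B = 54

A = 12, B = 54


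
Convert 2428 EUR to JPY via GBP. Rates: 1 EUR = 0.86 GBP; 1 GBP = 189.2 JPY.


Step 1: 2428 EUR × 0.86 = 2088.08 GBP
Step 2: 2088.08 GBP × 189.2 = 395064.74 JPY
Implied rate EUR→JPY = 0.86 × 189.2 = 162.7120
= 395064.74 JPY

395064.74 JPY


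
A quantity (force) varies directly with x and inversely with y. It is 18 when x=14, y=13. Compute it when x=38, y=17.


z = k·x/y
Solve for k using the known point: k = z·y/x = 18×13/14 = 234/14 ≈ 16.7143
Now evaluate at x=38, y=17:
z = k × 38 / 17 = (234 × 38) / (14 × 17) = 8892/238
≈ 37.3613

37.3613


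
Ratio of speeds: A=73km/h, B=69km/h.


Ratio = 73:69
GCD = 1
Simplified = 73:69
Time ratio (same distance) = 69:73
Speed ratio = 73:69

73:69


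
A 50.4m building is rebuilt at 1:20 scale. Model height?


Model size = real / scale
= 50.4 / 20
= 2.5200 m

2.5200 m


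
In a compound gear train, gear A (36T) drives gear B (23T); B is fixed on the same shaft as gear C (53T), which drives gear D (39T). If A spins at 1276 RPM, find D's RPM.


Stage 1: RPM_B = RPM_A × t_A/t_B = 1276 × 36/23 = 45936/23 ≈ 1997.22
B and C share a shaft → RPM_C = RPM_B
Stage 2: RPM_D = RPM_C × t_C/t_D = RPM_A × (t_A×t_C)/(t_B×t_D)
Overall ratio = (36×53)/(23×39) = 1908/897
RPM_D = 1276 × 1908/897 = 2434608/897
≈ 2714.17 RPM

2714.17 RPM


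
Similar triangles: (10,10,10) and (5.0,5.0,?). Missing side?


Scale factor = 5.0/10 = 0.5
Missing side = 10 × 0.5
= 5.0

5.0


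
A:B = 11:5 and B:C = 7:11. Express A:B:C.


Match B: multiply A:B by 7 → 77:35
Multiply B:C by 5 → 35:55
Combined: 77:35:55
GCD = 1
= 77:35:55

77:35:55


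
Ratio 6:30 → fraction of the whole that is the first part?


Total parts = 6 + 30 = 36
First part: 6/36 = 1/6
= 1/6

1/6


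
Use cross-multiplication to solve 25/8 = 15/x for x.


Cross multiply: 25 × x = 8 × 15
25x = 120
x = 120 / 25
= 4.80

4.80


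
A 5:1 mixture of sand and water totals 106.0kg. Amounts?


Total parts = 5 + 1 = 6
sand: 106.0 × 5/6 = 88.3kg
water: 106.0 × 1/6 = 17.7kg
= 88.3kg and 17.7kg

88.3kg and 17.7kg


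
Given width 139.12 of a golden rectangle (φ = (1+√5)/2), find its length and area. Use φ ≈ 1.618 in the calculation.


φ = (1 + √5) / 2 ≈ 1.618
Length = width × φ = 139.12 × 1.618 = 225.09616
≈ 225.10
Area = width × length = 139.12 × 225.09616 = 31315.3777792 ≈ 31315.38
= Length: 225.10, Area: 31315.38

Length: 225.10, Area: 31315.38


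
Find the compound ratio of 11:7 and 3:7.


Compound ratio = (11×3) : (7×7)
= 33:49
GCD = 1
= 33:49

33:49


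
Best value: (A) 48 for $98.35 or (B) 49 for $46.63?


Deal A: $98.35/48 = $2.0490/unit
Deal B: $46.63/49 = $0.9516/unit
B is cheaper per unit
= Deal B

Deal B


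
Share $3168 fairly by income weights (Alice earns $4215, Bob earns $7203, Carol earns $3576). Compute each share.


Total income = 4215 + 7203 + 3576 = $14994
Alice: $3168 × 4215/14994 = $890.56
Bob: $3168 × 7203/14994 = $1521.88
Carol: $3168 × 3576/14994 = $755.55
= Alice: $890.56, Bob: $1521.88, Carol: $755.55

Alice: $890.56, Bob: $1521.88, Carol: $755.55


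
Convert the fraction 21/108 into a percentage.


Percentage = (part / whole) × 100
= (21 / 108) × 100
≈ 19.44%

19.44%


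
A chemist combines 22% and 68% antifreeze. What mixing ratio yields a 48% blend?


Let x parts of 22% mix with y parts of 68%.
22x + 68y = 48(x + y)
22x + 68y = 48x + 48y
x(22 - 48) = y(48 - 68)
x/y = (68 - 48)/(48 - 22) = 20/26
Simplify: 10:13
= 10:13

10:13


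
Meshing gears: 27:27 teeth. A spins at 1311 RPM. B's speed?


Gear ratio = 27:27 = 1:1
RPM_B = RPM_A × (teeth_A / teeth_B)
= 1311 × (27/27)
= 1311.0 RPM

1311.0 RPM


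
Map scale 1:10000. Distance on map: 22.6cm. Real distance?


Real distance = map distance × scale
= 22.6cm × 10000
= 226000 cm = 2260.0 m
= 2.260 km

2.260 km


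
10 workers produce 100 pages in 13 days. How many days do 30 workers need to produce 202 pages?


Days ∝ work / workers, so d₂ = d₁ × (m₁/m₂) × (w₂/w₁)
Workers factor (inverse): 10/30 ≈ 0.3333
Work factor (direct): 202/100 = 2.0200
d₂ = 13 × 10/30 × 202/100 = (13 × 10 × 202) / (30 × 100) = 26260/3000
≈ 8.75 days

8.75 days


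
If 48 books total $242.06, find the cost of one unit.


Unit rate = total / quantity
= 242.06 / 48
= $5.04 per unit

$5.04 per unit


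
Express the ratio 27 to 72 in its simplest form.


GCD(27, 72) = 9
27/9 : 72/9
= 3:8

3:8


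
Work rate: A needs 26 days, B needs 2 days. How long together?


Rate of A = 1/26 per day
Rate of B = 1/2 per day
Combined rate = 1/26 + 1/2 = 28/52 ≈ 0.5385 per day
Days = 1 / combined rate = 52/28
≈ 1.86 days

1.86 days


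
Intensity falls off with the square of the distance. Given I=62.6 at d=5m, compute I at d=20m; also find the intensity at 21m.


I₁d₁² = I₂d₂²
I at 20m = 62.6 × (5/20)² = 62.6 × 25/400 = 1565/400 = 3.9125
I at 21m = 62.6 × (5/21)² = 62.6 × 25/441 = 1565/441 ≈ 3.5488
= 3.9125 and 3.5488

3.9125 and 3.5488


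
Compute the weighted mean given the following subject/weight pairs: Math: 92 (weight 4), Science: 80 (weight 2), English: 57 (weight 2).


Numerator = 92×4 + 80×2 + 57×2
= 368 + 160 + 114
= 642
Total weight = 8
Weighted avg = 642/8
= 80.25

80.25


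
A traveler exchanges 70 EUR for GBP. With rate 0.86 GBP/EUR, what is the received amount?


Amount × rate = 70 × 0.86
= 60.20 GBP

60.20 GBP


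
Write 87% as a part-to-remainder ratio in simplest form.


87% means 87 parts out of 100; remainder = 13
Part : remainder = 87:13
GCD = 1
= 87:13

87:13


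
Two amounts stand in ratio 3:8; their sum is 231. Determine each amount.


Let A = 3k, B = 8k.
3k + 8k = 231
11k = 231 → k = 231/11 = 21
A = 3×21 = 63, B = 8×21 = 168
= A = 63, B = 168

A = 63, B = 168


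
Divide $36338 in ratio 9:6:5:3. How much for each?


Total parts = 9 + 6 + 5 + 3 = 23
Part 1: 36338 × 9/23 = 14219.22
Part 2: 36338 × 6/23 = 9479.48
Part 3: 36338 × 5/23 = 7899.57
Part 4: 36338 × 3/23 = 4739.74
= Part 1: $14219.22, Part 2: $9479.48, Part 3: $7899.57, Part 4: $4739.74

Part 1: $14219.22, Part 2: $9479.48, Part 3: $7899.57, Part 4: $4739.74


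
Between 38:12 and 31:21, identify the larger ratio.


38/12 = 3.1667
31/21 = 1.4762
3.1667 > 1.4762, so 38:12 is greater
= 38:12

38:12


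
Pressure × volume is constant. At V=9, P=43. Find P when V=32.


Inverse proportion: x × y = constant
k = 9 × 43 = 387
y₂ = k / 32 = 387 / 32
= 12.09

12.09


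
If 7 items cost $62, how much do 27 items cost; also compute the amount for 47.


Direct proportion: y/x = constant
k = 62/7 ≈ 8.8571
y at x=27: k × 27 = 62 × 27 / 7 = 1674/7 ≈ 239.14
y at x=47: k × 47 = 62 × 47 / 7 = 2914/7 ≈ 416.29
= 239.14 and 416.29

239.14 and 416.29


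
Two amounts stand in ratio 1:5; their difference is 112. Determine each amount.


Let A = 1k, B = 5k.
5k - 1k = 112
4k = 112 → k = 112/4 = 28
A = 1×28 = 28, B = 5×28 = 140
= A = 28, B = 140

A = 28, B = 140


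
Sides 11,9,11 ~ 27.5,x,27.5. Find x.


Scale factor = 27.5/11 = 2.5
Missing side = 9 × 2.5
= 22.5

22.5


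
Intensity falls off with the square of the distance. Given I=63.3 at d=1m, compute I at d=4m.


I₁d₁² = I₂d₂²
I₂ = I₁ × (d₁/d₂)²
= 63.3 × (1/4)²
= 63.3 × 1/16
= 63.3/16
≈ 3.9563

3.9563


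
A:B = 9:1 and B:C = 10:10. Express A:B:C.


Match B: multiply A:B by 10 → 90:10
Multiply B:C by 1 → 10:10
Combined: 90:10:10
GCD = 10
= 9:1:1

9:1:1


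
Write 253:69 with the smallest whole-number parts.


GCD(253, 69) = 23
253/23 : 69/23
= 11:3

11:3


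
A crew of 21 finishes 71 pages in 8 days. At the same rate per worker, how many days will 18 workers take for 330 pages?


Days ∝ work / workers, so d₂ = d₁ × (m₁/m₂) × (w₂/w₁)
Workers factor (inverse): 21/18 ≈ 1.1667
Work factor (direct): 330/71 ≈ 4.6479
d₂ = 8 × 21/18 × 330/71 = (8 × 21 × 330) / (18 × 71) = 55440/1278
≈ 43.38 days

43.38 days


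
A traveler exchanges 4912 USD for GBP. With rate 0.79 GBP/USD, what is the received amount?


Amount × rate = 4912 × 0.79
= 3880.48 GBP

3880.48 GBP


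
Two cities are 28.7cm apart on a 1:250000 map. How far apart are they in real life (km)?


Real distance = map distance × scale
= 28.7cm × 250000
= 7175000 cm = 71750.0 m
= 71.750 km

71.750 km


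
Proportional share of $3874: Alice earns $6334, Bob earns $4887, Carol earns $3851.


Total income = 6334 + 4887 + 3851 = $15072
Alice: $3874 × 6334/15072 = $1628.05
Bob: $3874 × 4887/15072 = $1256.12
Carol: $3874 × 3851/15072 = $989.83
= Alice: $1628.05, Bob: $1256.12, Carol: $989.83

Alice: $1628.05, Bob: $1256.12, Carol: $989.83


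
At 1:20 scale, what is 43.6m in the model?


Model size = real / scale
= 43.6 / 20
= 2.1800 m

2.1800 m


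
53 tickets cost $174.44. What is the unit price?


Unit rate = total / quantity
= 174.44 / 53
= $3.29 per unit

$3.29 per unit


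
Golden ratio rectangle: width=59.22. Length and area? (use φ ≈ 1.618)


φ = (1 + √5) / 2 ≈ 1.618
Length = width × φ = 59.22 × 1.618 = 95.81796
≈ 95.82
Area = width × length = 59.22 × 95.81796 = 5674.3395912 ≈ 5674.34
= Length: 95.82, Area: 5674.34

Length: 95.82, Area: 5674.34


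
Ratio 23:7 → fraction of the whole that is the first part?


Total parts = 23 + 7 = 30
First part: 23/30 = 23/30
= 23/30

23/30


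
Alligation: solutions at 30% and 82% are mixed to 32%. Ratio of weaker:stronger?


Let x parts of 30% mix with y parts of 82%.
30x + 82y = 32(x + y)
30x + 82y = 32x + 32y
x(30 - 32) = y(32 - 82)
x/y = (82 - 32)/(32 - 30) = 50/2
Simplify: 25:1
= 25:1

25:1


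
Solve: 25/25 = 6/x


Cross multiply: 25 × x = 25 × 6
25x = 150
x = 150 / 25
= 6.00

6.00


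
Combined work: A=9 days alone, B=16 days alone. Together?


Rate of A = 1/9 per day
Rate of B = 1/16 per day
Combined rate = 1/9 + 1/16 = 25/144 ≈ 0.1736 per day
Days = 1 / combined rate = 144/25
= 5.76 days

5.76 days


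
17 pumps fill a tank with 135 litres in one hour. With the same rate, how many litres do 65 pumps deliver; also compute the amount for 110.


Direct proportion: y/x = constant
k = 135/17 ≈ 7.9412
y at x=65: k × 65 = 135 × 65 / 17 = 8775/17 ≈ 516.18
y at x=110: k × 110 = 135 × 110 / 17 = 14850/17 ≈ 873.53
= 516.18 and 873.53

516.18 and 873.53


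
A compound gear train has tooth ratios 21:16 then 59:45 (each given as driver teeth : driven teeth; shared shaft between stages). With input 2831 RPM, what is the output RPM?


Stage 1: RPM_B = RPM_A × t_A/t_B = 2831 × 21/16 = 59451/16 ≈ 3715.69
B and C share a shaft → RPM_C = RPM_B
Stage 2: RPM_D = RPM_C × t_C/t_D = RPM_A × (t_A×t_C)/(t_B×t_D)
Overall ratio = (21×59)/(16×45) = 1239/720
RPM_D = 2831 × 1239/720 = 3507609/720
≈ 4871.68 RPM

4871.68 RPM


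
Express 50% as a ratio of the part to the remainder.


50% means 50 parts out of 100; remainder = 50
Part : remainder = 50:50
GCD = 50
= 1:1

1:1


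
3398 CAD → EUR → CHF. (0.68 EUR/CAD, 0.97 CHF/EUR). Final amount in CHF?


Step 1: 3398 CAD × 0.68 = 2310.64 EUR
Step 2: 2310.64 EUR × 0.97 = 2241.32 CHF
Implied rate CAD→CHF = 0.68 × 0.97 = 0.6596
= 2241.32 CHF

2241.32 CHF


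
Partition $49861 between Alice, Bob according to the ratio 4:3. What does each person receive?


Total parts = 4 + 3 = 7
Alice: 49861 × 4/7 = 28492.00
Bob: 49861 × 3/7 = 21369.00
= Alice: $28492.00, Bob: $21369.00

Alice: $28492.00, Bob: $21369.00


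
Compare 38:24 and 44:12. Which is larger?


38/24 = 1.5833
44/12 = 3.6667
1.5833 < 3.6667, so 38:24 is less
= 44:12

44:12


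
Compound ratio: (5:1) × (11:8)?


Compound ratio = (5×11) : (1×8)
= 55:8
GCD = 1
= 55:8

55:8


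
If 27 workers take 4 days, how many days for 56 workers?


Inverse proportion: x × y = constant
k = 27 × 4 = 108
y₂ = k / 56 = 108 / 56
= 1.93

1.93


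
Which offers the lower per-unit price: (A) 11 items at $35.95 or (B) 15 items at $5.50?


Deal A: $35.95/11 = $3.2682/unit
Deal B: $5.50/15 = $0.3667/unit
B is cheaper per unit
= Deal B

Deal B


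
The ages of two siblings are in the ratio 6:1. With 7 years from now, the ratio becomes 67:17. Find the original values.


Let A = 6k, B = 1k.
(6k + 7) / (1k + 7) = 67/17
Cross-multiply: 17(6k + 7) = 67(1k + 7)
102k + 119 = 67k + 469
102k - 67k = 469 - 119
35k = 350
k = 350/35 = 10
A = 6×10 = 60, B = 1×10 = 10
= A = 60, B = 10

A = 60, B = 10


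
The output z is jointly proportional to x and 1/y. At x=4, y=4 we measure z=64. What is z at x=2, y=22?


z = k·x/y
Solve for k using the known point: k = z·y/x = 64×4/4 = 256/4 = 64.0000
Now evaluate at x=2, y=22:
z = k × 2 / 22 = (256 × 2) / (4 × 22) = 512/88
≈ 5.8182

5.8182


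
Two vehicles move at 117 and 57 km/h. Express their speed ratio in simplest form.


Ratio = 117:57
GCD = 3
Simplified = 39:19
Time ratio (same distance) = 19:39
Speed ratio = 39:19

39:19


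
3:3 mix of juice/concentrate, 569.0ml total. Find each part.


Total parts = 3 + 3 = 6
juice: 569.0 × 3/6 = 284.5ml
concentrate: 569.0 × 3/6 = 284.5ml
= 284.5ml and 284.5ml

284.5ml and 284.5ml


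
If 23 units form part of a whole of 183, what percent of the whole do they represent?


Percentage = (part / whole) × 100
= (23 / 183) × 100
≈ 12.57%

12.57%


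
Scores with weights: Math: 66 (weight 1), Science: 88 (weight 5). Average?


Numerator = 66×1 + 88×5
= 66 + 440
= 506
Total weight = 6
Weighted avg = 506/6
= 84.33

84.33


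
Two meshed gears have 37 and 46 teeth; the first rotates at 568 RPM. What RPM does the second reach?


Gear ratio = 37:46 = 37:46
RPM_B = RPM_A × (teeth_A / teeth_B)
= 568 × (37/46)
= 456.9 RPM

456.9 RPM


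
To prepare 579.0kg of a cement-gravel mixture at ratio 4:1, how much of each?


Total parts = 4 + 1 = 5
cement: 579.0 × 4/5 = 463.2kg
gravel: 579.0 × 1/5 = 115.8kg
= 463.2kg and 115.8kg

463.2kg and 115.8kg


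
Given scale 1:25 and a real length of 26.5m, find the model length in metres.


Model size = real / scale
= 26.5 / 25
= 1.0600 m

1.0600 m


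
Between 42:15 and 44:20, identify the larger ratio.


42/15 = 2.8000
44/20 = 2.2000
2.8000 > 2.2000, so 42:15 is greater
= 42:15

42:15


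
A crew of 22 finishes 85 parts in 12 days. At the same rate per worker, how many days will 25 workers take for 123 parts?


Days ∝ work / workers, so d₂ = d₁ × (m₁/m₂) × (w₂/w₁)
Workers factor (inverse): 22/25 = 0.8800
Work factor (direct): 123/85 ≈ 1.4471
d₂ = 12 × 22/25 × 123/85 = (12 × 22 × 123) / (25 × 85) = 32472/2125
≈ 15.28 days

15.28 days


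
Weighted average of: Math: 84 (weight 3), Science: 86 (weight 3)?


Numerator = 84×3 + 86×3
= 252 + 258
= 510
Total weight = 6
Weighted avg = 510/6
= 85.00

85.00


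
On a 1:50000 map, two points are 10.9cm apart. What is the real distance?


Real distance = map distance × scale
= 10.9cm × 50000
= 545000 cm = 5450.0 m
= 5.450 km

5.450 km


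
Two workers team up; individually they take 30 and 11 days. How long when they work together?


Rate of A = 1/30 per day
Rate of B = 1/11 per day
Combined rate = 1/30 + 1/11 = 41/330 ≈ 0.1242 per day
Days = 1 / combined rate = 330/41
≈ 8.05 days

8.05 days


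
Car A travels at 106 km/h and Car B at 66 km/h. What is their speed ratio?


Ratio = 106:66
GCD = 2
Simplified = 53:33
Time ratio (same distance) = 33:53
Speed ratio = 53:33

53:33


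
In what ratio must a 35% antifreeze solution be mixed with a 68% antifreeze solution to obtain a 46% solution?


Let x parts of 35% mix with y parts of 68%.
35x + 68y = 46(x + y)
35x + 68y = 46x + 46y
x(35 - 46) = y(46 - 68)
x/y = (68 - 46)/(46 - 35) = 22/11
Simplify: 2:1
= 2:1

2:1


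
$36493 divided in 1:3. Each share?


Total parts = 1 + 3 = 4
Part 1: 36493 × 1/4 = 9123.25
Part 2: 36493 × 3/4 = 27369.75
= Part 1: $9123.25, Part 2: $27369.75

Part 1: $9123.25, Part 2: $27369.75


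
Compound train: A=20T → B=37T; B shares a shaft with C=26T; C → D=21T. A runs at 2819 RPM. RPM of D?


Stage 1: RPM_B = RPM_A × t_A/t_B = 2819 × 20/37 = 56380/37 ≈ 1523.78
B and C share a shaft → RPM_C = RPM_B
Stage 2: RPM_D = RPM_C × t_C/t_D = RPM_A × (t_A×t_C)/(t_B×t_D)
Overall ratio = (20×26)/(37×21) = 520/777
RPM_D = 2819 × 520/777 = 1465880/777
≈ 1886.59 RPM

1886.59 RPM


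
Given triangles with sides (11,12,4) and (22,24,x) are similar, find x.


Scale factor = 22/11 = 2
Missing side = 4 × 2
= 8.0

8.0


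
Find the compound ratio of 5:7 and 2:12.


Compound ratio = (5×2) : (7×12)
= 10:84
GCD = 2
= 5:42

5:42


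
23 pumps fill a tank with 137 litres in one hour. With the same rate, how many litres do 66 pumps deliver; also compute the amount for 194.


Direct proportion: y/x = constant
k = 137/23 ≈ 5.9565
y at x=66: k × 66 = 137 × 66 / 23 = 9042/23 ≈ 393.13
y at x=194: k × 194 = 137 × 194 / 23 = 26578/23 ≈ 1155.57
= 393.13 and 1155.57

393.13 and 1155.57


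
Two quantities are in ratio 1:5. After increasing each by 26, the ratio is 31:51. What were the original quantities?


Let A = 1k, B = 5k.
(1k + 26) / (5k + 26) = 31/51
Cross-multiply: 51(1k + 26) = 31(5k + 26)
51k + 1326 = 155k + 806
51k - 155k = 806 - 1326
-104k = -520
k = -520/-104 = 5
A = 1×5 = 5, B = 5×5 = 25
= A = 5, B = 25

A = 5, B = 25


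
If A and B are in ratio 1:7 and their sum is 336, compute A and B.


Let A = 1k, B = 7k.
1k + 7k = 336
8k = 336 → k = 336/8 = 42
A = 1×42 = 42, B = 7×42 = 294
= A = 42, B = 294

A = 42, B = 294


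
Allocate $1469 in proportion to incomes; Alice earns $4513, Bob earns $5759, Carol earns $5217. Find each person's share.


Total income = 4513 + 5759 + 5217 = $15489
Alice: $1469 × 4513/15489 = $428.02
Bob: $1469 × 5759/15489 = $546.19
Carol: $1469 × 5217/15489 = $494.79
= Alice: $428.02, Bob: $546.19, Carol: $494.79

Alice: $428.02, Bob: $546.19, Carol: $494.79


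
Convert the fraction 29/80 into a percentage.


Percentage = (part / whole) × 100
= (29 / 80) × 100
= 36.25%

36.25%


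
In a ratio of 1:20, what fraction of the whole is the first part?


Total parts = 1 + 20 = 21
First part: 1/21 = 1/21
= 1/21

1/21


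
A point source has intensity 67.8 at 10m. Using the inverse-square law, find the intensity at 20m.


I₁d₁² = I₂d₂²
I₂ = I₁ × (d₁/d₂)²
= 67.8 × (10/20)²
= 67.8 × 100/400
= 6780/400
= 16.9500

16.9500


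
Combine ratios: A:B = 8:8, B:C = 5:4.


Match B: multiply A:B by 5 → 40:40
Multiply B:C by 8 → 40:32
Combined: 40:40:32
GCD = 8
= 5:5:4

5:5:4


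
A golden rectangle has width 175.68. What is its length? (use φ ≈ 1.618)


φ = (1 + √5) / 2 ≈ 1.618
Length = width × φ = 175.68 × 1.618 = 284.25024
≈ 284.25

284.25


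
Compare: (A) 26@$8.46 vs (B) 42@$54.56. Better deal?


Deal A: $8.46/26 = $0.3254/unit
Deal B: $54.56/42 = $1.2990/unit
A is cheaper per unit
= Deal A

Deal A


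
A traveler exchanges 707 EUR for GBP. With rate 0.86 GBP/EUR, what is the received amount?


Amount × rate = 707 × 0.86
= 608.02 GBP

608.02 GBP


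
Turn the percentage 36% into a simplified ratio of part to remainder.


36% means 36 parts out of 100; remainder = 64
Part : remainder = 36:64
GCD = 4
= 9:16

9:16


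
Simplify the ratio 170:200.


GCD(170, 200) = 10
170/10 : 200/10
= 17:20

17:20


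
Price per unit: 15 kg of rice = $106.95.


Unit rate = total / quantity
= 106.95 / 15
= $7.13 per unit

$7.13 per unit


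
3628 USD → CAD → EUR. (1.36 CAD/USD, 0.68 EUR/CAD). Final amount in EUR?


Step 1: 3628 USD × 1.36 = 4934.08 CAD
Step 2: 4934.08 CAD × 0.68 = 3355.17 EUR
Implied rate USD→EUR = 1.36 × 0.68 = 0.9248
= 3355.17 EUR

3355.17 EUR


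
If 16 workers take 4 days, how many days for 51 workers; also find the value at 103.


Inverse proportion: x × y = constant
k = 16 × 4 = 64
At x=51: k/51 = 1.25
At x=103: k/103 = 0.62
= 1.25 and 0.62

1.25 and 0.62


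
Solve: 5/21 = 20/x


Cross multiply: 5 × x = 21 × 20
5x = 420
x = 420 / 5
= 84.00

84.00


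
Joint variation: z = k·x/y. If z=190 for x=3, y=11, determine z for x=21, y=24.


z = k·x/y
Solve for k using the known point: k = z·y/x = 190×11/3 = 2090/3 ≈ 696.6667
Now evaluate at x=21, y=24:
z = k × 21 / 24 = (2090 × 21) / (3 × 24) = 43890/72
≈ 609.5833

609.5833


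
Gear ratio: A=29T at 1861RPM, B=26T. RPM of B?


Gear ratio = 29:26 = 29:26
RPM_B = RPM_A × (teeth_A / teeth_B)
= 1861 × (29/26)
= 2075.7 RPM

2075.7 RPM


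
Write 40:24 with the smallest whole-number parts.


GCD(40, 24) = 8
40/8 : 24/8
= 5:3

5:3


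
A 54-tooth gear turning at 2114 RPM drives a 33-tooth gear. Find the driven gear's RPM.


Gear ratio = 54:33 = 18:11
RPM_B = RPM_A × (teeth_A / teeth_B)
= 2114 × (54/33)
= 3459.3 RPM

3459.3 RPM


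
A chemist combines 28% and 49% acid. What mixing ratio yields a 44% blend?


Let x parts of 28% mix with y parts of 49%.
28x + 49y = 44(x + y)
28x + 49y = 44x + 44y
x(28 - 44) = y(44 - 49)
x/y = (49 - 44)/(44 - 28) = 5/16
Simplify: 5:16
= 5:16

5:16


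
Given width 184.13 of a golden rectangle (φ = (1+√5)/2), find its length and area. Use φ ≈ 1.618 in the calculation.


φ = (1 + √5) / 2 ≈ 1.618
Length = width × φ = 184.13 × 1.618 = 297.92234
≈ 297.92
Area = width × length = 184.13 × 297.92234 = 54856.4404642 ≈ 54856.44
= Length: 297.92, Area: 54856.44

Length: 297.92, Area: 54856.44


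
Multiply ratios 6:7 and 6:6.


Compound ratio = (6×6) : (7×6)
= 36:42
GCD = 6
= 6:7

6:7


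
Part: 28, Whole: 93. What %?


Percentage = (part / whole) × 100
= (28 / 93) × 100
≈ 30.11%

30.11%


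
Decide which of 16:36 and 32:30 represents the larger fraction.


16/36 = 0.4444
32/30 = 1.0667
0.4444 < 1.0667, so 16:36 is less
= 32:30

32:30


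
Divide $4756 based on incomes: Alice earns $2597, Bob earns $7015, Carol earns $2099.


Total income = 2597 + 7015 + 2099 = $11711
Alice: $4756 × 2597/11711 = $1054.68
Bob: $4756 × 7015/11711 = $2848.89
Carol: $4756 × 2099/11711 = $852.43
= Alice: $1054.68, Bob: $2848.89, Carol: $852.43

Alice: $1054.68, Bob: $2848.89, Carol: $852.43


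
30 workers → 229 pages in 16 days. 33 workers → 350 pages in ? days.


Days ∝ work / workers, so d₂ = d₁ × (m₁/m₂) × (w₂/w₁)
Workers factor (inverse): 30/33 ≈ 0.9091
Work factor (direct): 350/229 ≈ 1.5284
d₂ = 16 × 30/33 × 350/229 = (16 × 30 × 350) / (33 × 229) = 168000/7557
≈ 22.23 days

22.23 days


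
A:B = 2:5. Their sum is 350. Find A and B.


Let A = 2k, B = 5k.
2k + 5k = 350
7k = 350 → k = 350/7 = 50
A = 2×50 = 100, B = 5×50 = 250
= A = 100, B = 250

A = 100, B = 250


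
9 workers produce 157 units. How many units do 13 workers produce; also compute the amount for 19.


Direct proportion: y/x = constant
k = 157/9 ≈ 17.4444
y at x=13: k × 13 = 157 × 13 / 9 = 2041/9 ≈ 226.78
y at x=19: k × 19 = 157 × 19 / 9 = 2983/9 ≈ 331.44
= 226.78 and 331.44

226.78 and 331.44


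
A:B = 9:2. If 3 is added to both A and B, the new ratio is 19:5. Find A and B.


Let A = 9k, B = 2k.
(9k + 3) / (2k + 3) = 19/5
Cross-multiply: 5(9k + 3) = 19(2k + 3)
45k + 15 = 38k + 57
45k - 38k = 57 - 15
7k = 42
k = 42/7 = 6
A = 9×6 = 54, B = 2×6 = 12
= A = 54, B = 12

A = 54, B = 12


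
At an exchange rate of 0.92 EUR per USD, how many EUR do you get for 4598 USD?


Amount × rate = 4598 × 0.92
= 4230.16 EUR

4230.16 EUR


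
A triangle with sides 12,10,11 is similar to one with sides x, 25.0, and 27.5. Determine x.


Scale factor = 25.0/10 = 2.5
Missing side = 12 × 2.5
= 30.0

30.0


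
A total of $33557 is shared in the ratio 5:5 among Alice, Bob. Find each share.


Total parts = 5 + 5 = 10
Alice: 33557 × 5/10 = 16778.50
Bob: 33557 × 5/10 = 16778.50
= Alice: $16778.50, Bob: $16778.50

Alice: $16778.50, Bob: $16778.50


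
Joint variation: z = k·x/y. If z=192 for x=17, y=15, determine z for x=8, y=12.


z = k·x/y
Solve for k using the known point: k = z·y/x = 192×15/17 = 2880/17 ≈ 169.4118
Now evaluate at x=8, y=12:
z = k × 8 / 12 = (2880 × 8) / (17 × 12) = 23040/204
≈ 112.9412

112.9412


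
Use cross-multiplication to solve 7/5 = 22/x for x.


Cross multiply: 7 × x = 5 × 22
7x = 110
x = 110 / 7
= 15.71

15.71


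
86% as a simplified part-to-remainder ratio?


86% means 86 parts out of 100; remainder = 14
Part : remainder = 86:14
GCD = 2
= 43:7

43:7


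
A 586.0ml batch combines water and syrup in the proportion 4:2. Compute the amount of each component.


Total parts = 4 + 2 = 6
water: 586.0 × 4/6 = 390.7ml
syrup: 586.0 × 2/6 = 195.3ml
= 390.7ml and 195.3ml

390.7ml and 195.3ml


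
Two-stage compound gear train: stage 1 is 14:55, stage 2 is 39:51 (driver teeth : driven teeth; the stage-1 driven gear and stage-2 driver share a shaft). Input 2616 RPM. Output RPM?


Stage 1: RPM_B = RPM_A × t_A/t_B = 2616 × 14/55 = 36624/55 ≈ 665.89
B and C share a shaft → RPM_C = RPM_B
Stage 2: RPM_D = RPM_C × t_C/t_D = RPM_A × (t_A×t_C)/(t_B×t_D)
Overall ratio = (14×39)/(55×51) = 546/2805
RPM_D = 2616 × 546/2805 = 1428336/2805
≈ 509.21 RPM

509.21 RPM


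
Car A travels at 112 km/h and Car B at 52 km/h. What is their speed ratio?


Ratio = 112:52
GCD = 4
Simplified = 28:13
Time ratio (same distance) = 13:28
Speed ratio = 28:13

28:13


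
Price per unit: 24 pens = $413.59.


Unit rate = total / quantity
= 413.59 / 24
= $17.23 per unit

$17.23 per unit


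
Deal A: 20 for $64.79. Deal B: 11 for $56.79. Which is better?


Deal A: $64.79/20 = $3.2395/unit
Deal B: $56.79/11 = $5.1627/unit
A is cheaper per unit
= Deal A

Deal A


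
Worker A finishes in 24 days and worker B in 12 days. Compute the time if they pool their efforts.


Rate of A = 1/24 per day
Rate of B = 1/12 per day
Combined rate = 1/24 + 1/12 = 36/288 = 0.1250 per day
Days = 1 / combined rate = 288/36
= 8.00 days

8.00 days


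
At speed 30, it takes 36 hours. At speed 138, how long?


Inverse proportion: x × y = constant
k = 30 × 36 = 1080
y₂ = k / 138 = 1080 / 138
= 7.83

7.83


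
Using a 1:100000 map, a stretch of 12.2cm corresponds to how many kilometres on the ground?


Real distance = map distance × scale
= 12.2cm × 100000
= 1220000 cm = 12200.0 m
= 12.200 km

12.200 km


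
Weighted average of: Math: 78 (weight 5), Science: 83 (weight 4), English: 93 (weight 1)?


Numerator = 78×5 + 83×4 + 93×1
= 390 + 332 + 93
= 815
Total weight = 10
Weighted avg = 815/10
= 81.50

81.50


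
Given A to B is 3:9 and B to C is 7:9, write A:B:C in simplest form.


Match B: multiply A:B by 7 → 21:63
Multiply B:C by 9 → 63:81
Combined: 21:63:81
GCD = 3
= 7:21:27

7:21:27


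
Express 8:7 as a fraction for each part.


Total parts = 8 + 7 = 15
First part: 8/15 = 8/15
Second part: 7/15 = 7/15
= 8/15 and 7/15

8/15 and 7/15


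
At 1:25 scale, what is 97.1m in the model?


Model size = real / scale
= 97.1 / 25
= 3.8840 m

3.8840 m


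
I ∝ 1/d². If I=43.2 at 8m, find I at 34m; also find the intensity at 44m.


I₁d₁² = I₂d₂²
I at 34m = 43.2 × (8/34)² = 43.2 × 64/1156 = 2764.8/1156 ≈ 2.3917
I at 44m = 43.2 × (8/44)² = 43.2 × 64/1936 = 2764.8/1936 ≈ 1.4281
= 2.3917 and 1.4281

2.3917 and 1.4281


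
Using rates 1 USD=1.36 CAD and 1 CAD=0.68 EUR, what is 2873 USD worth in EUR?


Step 1: 2873 USD × 1.36 = 3907.28 CAD
Step 2: 3907.28 CAD × 0.68 = 2656.95 EUR
Implied rate USD→EUR = 1.36 × 0.68 = 0.9248
= 2656.95 EUR

2656.95 EUR


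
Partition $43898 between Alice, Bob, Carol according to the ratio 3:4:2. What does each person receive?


Total parts = 3 + 4 + 2 = 9
Alice: 43898 × 3/9 = 14632.67
Bob: 43898 × 4/9 = 19510.22
Carol: 43898 × 2/9 = 9755.11
= Alice: $14632.67, Bob: $19510.22, Carol: $9755.11

Alice: $14632.67, Bob: $19510.22, Carol: $9755.11


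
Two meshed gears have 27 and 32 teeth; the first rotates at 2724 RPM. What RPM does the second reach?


Gear ratio = 27:32 = 27:32
RPM_B = RPM_A × (teeth_A / teeth_B)
= 2724 × (27/32)
= 2298.4 RPM

2298.4 RPM


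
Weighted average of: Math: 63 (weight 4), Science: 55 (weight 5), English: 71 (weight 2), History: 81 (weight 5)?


Numerator = 63×4 + 55×5 + 71×2 + 81×5
= 252 + 275 + 142 + 405
= 1074
Total weight = 16
Weighted avg = 1074/16
= 67.13

67.13


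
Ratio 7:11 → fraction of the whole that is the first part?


Total parts = 7 + 11 = 18
First part: 7/18 = 7/18
= 7/18

7/18


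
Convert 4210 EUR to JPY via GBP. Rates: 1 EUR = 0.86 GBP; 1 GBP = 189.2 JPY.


Step 1: 4210 EUR × 0.86 = 3620.60 GBP
Step 2: 3620.60 GBP × 189.2 = 685017.52 JPY
Implied rate EUR→JPY = 0.86 × 189.2 = 162.7120
= 685017.52 JPY

685017.52 JPY


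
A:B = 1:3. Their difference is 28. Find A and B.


Let A = 1k, B = 3k.
3k - 1k = 28
2k = 28 → k = 28/2 = 14
A = 1×14 = 14, B = 3×14 = 42
= A = 14, B = 42

A = 14, B = 42


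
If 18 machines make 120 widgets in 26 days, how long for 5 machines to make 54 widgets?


Days ∝ work / workers, so d₂ = d₁ × (m₁/m₂) × (w₂/w₁)
Workers factor (inverse): 18/5 = 3.6000
Work factor (direct): 54/120 = 0.4500
d₂ = 26 × 18/5 × 54/120 = (26 × 18 × 54) / (5 × 120) = 25272/600
= 42.12 days

42.12 days


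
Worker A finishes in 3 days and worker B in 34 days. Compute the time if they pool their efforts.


Rate of A = 1/3 per day
Rate of B = 1/34 per day
Combined rate = 1/3 + 1/34 = 37/102 ≈ 0.3627 per day
Days = 1 / combined rate = 102/37
≈ 2.76 days

2.76 days


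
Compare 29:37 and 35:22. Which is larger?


29/37 = 0.7838
35/22 = 1.5909
0.7838 < 1.5909, so 29:37 is less
= 35:22

35:22


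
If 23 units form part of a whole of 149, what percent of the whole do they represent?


Percentage = (part / whole) × 100
= (23 / 149) × 100
≈ 15.44%

15.44%


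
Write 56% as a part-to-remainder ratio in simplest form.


56% means 56 parts out of 100; remainder = 44
Part : remainder = 56:44
GCD = 4
= 14:11

14:11


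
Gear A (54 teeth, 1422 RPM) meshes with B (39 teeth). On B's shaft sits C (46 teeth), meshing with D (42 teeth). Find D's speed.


Stage 1: RPM_B = RPM_A × t_A/t_B = 1422 × 54/39 = 76788/39 ≈ 1968.92
B and C share a shaft → RPM_C = RPM_B
Stage 2: RPM_D = RPM_C × t_C/t_D = RPM_A × (t_A×t_C)/(t_B×t_D)
Overall ratio = (54×46)/(39×42) = 2484/1638
RPM_D = 1422 × 2484/1638 = 3532248/1638
≈ 2156.44 RPM

2156.44 RPM


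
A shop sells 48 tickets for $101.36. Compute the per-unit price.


Unit rate = total / quantity
= 101.36 / 48
= $2.11 per unit

$2.11 per unit


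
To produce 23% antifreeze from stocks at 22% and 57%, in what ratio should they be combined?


Let x parts of 22% mix with y parts of 57%.
22x + 57y = 23(x + y)
22x + 57y = 23x + 23y
x(22 - 23) = y(23 - 57)
x/y = (57 - 23)/(23 - 22) = 34/1
Simplify: 34:1
= 34:1

34:1


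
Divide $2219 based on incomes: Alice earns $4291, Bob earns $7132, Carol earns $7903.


Total income = 4291 + 7132 + 7903 = $19326
Alice: $2219 × 4291/19326 = $492.69
Bob: $2219 × 7132/19326 = $818.89
Carol: $2219 × 7903/19326 = $907.42
= Alice: $492.69, Bob: $818.89, Carol: $907.42

Alice: $492.69, Bob: $818.89, Carol: $907.42


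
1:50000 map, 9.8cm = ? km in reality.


Real distance = map distance × scale
= 9.8cm × 50000
= 490000 cm = 4900.0 m
= 4.900 km

4.900 km


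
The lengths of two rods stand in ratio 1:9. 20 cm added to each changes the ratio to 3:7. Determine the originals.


Let A = 1k, B = 9k.
(1k + 20) / (9k + 20) = 3/7
Cross-multiply: 7(1k + 20) = 3(9k + 20)
7k + 140 = 27k + 60
7k - 27k = 60 - 140
-20k = -80
k = -80/-20 = 4
A = 1×4 = 4, B = 9×4 = 36
= A = 4, B = 36

A = 4, B = 36


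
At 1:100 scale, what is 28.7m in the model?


Model size = real / scale
= 28.7 / 100
= 0.2870 m

0.2870 m


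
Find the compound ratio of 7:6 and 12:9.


Compound ratio = (7×12) : (6×9)
= 84:54
GCD = 6
= 14:9

14:9


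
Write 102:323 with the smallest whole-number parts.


GCD(102, 323) = 17
102/17 : 323/17
= 6:19

6:19


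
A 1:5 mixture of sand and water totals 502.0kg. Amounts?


Total parts = 1 + 5 = 6
sand: 502.0 × 1/6 = 83.7kg
water: 502.0 × 5/6 = 418.3kg
= 83.7kg and 418.3kg

83.7kg and 418.3kg


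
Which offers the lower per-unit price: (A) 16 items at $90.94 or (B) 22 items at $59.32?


Deal A: $90.94/16 = $5.6838/unit
Deal B: $59.32/22 = $2.6964/unit
B is cheaper per unit
= Deal B

Deal B


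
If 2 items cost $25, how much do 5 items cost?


Direct proportion: y/x = constant
k = 25/2 = 12.5000
y₂ = k × 5 = 25 × 5 / 2 = 125/2
= 62.50

62.50


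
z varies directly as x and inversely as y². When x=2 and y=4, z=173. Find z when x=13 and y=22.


z = k·x/y²
Solve for k using the known point: k = z·y²/x = 173×16/2 = 2768/2 = 1384.0000
Now evaluate at x=13, y=22:
z = k × 13 / 484 = (2768 × 13) / (2 × 484) = 35984/968
≈ 37.1736

37.1736


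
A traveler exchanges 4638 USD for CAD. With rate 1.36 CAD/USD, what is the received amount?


Amount × rate = 4638 × 1.36
= 6307.68 CAD

6307.68 CAD


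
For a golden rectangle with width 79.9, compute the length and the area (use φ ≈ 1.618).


φ = (1 + √5) / 2 ≈ 1.618
Length = width × φ = 79.9 × 1.618 = 129.2782
≈ 129.28
Area = width × length = 79.9 × 129.2782 = 10329.32818 ≈ 10329.33
= Length: 129.28, Area: 10329.33

Length: 129.28, Area: 10329.33


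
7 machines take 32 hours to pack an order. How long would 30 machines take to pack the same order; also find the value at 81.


Inverse proportion: x × y = constant
k = 7 × 32 = 224
At x=30: k/30 = 7.47
At x=81: k/81 = 2.77
= 7.47 and 2.77

7.47 and 2.77


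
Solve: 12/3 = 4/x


Cross multiply: 12 × x = 3 × 4
12x = 12
x = 12 / 12
= 1.00

1.00


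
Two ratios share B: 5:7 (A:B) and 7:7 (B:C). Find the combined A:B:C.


Match B: multiply A:B by 7 → 35:49
Multiply B:C by 7 → 49:49
Combined: 35:49:49
GCD = 7
= 5:7:7

5:7:7


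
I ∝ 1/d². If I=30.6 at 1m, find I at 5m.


I₁d₁² = I₂d₂²
I₂ = I₁ × (d₁/d₂)²
= 30.6 × (1/5)²
= 30.6 × 1/25
= 30.6/25
= 1.2240

1.2240


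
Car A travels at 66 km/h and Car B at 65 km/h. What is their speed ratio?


Ratio = 66:65
GCD = 1
Simplified = 66:65
Time ratio (same distance) = 65:66
Speed ratio = 66:65

66:65


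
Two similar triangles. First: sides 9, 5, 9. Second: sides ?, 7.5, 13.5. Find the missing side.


Scale factor = 7.5/5 = 1.5
Missing side = 9 × 1.5
= 13.5

13.5


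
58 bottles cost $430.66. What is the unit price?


Unit rate = total / quantity
= 430.66 / 58
= $7.43 per unit

$7.43 per unit


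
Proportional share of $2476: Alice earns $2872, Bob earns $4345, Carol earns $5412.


Total income = 2872 + 4345 + 5412 = $12629
Alice: $2476 × 2872/12629 = $563.07
Bob: $2476 × 4345/12629 = $851.87
Carol: $2476 × 5412/12629 = $1061.06
= Alice: $563.07, Bob: $851.87, Carol: $1061.06

Alice: $563.07, Bob: $851.87, Carol: $1061.06


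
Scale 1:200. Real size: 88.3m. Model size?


Model size = real / scale
= 88.3 / 200
= 0.4415 m

0.4415 m


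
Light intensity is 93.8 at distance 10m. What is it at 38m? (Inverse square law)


I₁d₁² = I₂d₂²
I₂ = I₁ × (d₁/d₂)²
= 93.8 × (10/38)²
= 93.8 × 100/1444
= 9380/1444
≈ 6.4958

6.4958


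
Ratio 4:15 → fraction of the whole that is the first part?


Total parts = 4 + 15 = 19
First part: 4/19 = 4/19
= 4/19

4/19


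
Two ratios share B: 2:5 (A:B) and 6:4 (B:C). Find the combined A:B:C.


Match B: multiply A:B by 6 → 12:30
Multiply B:C by 5 → 30:20
Combined: 12:30:20
GCD = 2
= 6:15:10

6:15:10


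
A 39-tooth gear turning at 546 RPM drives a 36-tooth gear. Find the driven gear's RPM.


Gear ratio = 39:36 = 13:12
RPM_B = RPM_A × (teeth_A / teeth_B)
= 546 × (39/36)
= 591.5 RPM

591.5 RPM


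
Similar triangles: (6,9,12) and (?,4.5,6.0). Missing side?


Scale factor = 4.5/9 = 0.5
Missing side = 6 × 0.5
= 3.0

3.0


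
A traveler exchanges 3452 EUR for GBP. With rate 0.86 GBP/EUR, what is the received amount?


Amount × rate = 3452 × 0.86
= 2968.72 GBP

2968.72 GBP


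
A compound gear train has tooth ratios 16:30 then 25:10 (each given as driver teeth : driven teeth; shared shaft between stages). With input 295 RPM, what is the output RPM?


Stage 1: RPM_B = RPM_A × t_A/t_B = 295 × 16/30 = 4720/30 ≈ 157.33
B and C share a shaft → RPM_C = RPM_B
Stage 2: RPM_D = RPM_C × t_C/t_D = RPM_A × (t_A×t_C)/(t_B×t_D)
Overall ratio = (16×25)/(30×10) = 400/300
RPM_D = 295 × 400/300 = 118000/300
≈ 393.33 RPM

393.33 RPM


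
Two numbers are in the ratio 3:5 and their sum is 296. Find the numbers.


Let A = 3k, B = 5k.
3k + 5k = 296
8k = 296 → k = 296/8 = 37
A = 3×37 = 111, B = 5×37 = 185
= A = 111, B = 185

A = 111, B = 185


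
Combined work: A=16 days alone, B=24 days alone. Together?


Rate of A = 1/16 per day
Rate of B = 1/24 per day
Combined rate = 1/16 + 1/24 = 40/384 ≈ 0.1042 per day
Days = 1 / combined rate = 384/40
= 9.60 days

9.60 days


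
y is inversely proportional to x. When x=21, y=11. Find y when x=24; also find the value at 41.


Inverse proportion: x × y = constant
k = 21 × 11 = 231
At x=24: k/24 = 9.63
At x=41: k/41 = 5.63
= 9.63 and 5.63

9.63 and 5.63


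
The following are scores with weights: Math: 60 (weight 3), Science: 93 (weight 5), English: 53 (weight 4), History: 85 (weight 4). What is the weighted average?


Numerator = 60×3 + 93×5 + 53×4 + 85×4
= 180 + 465 + 212 + 340
= 1197
Total weight = 16
Weighted avg = 1197/16
= 74.81

74.81


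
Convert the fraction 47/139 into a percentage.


Percentage = (part / whole) × 100
= (47 / 139) × 100
≈ 33.81%

33.81%


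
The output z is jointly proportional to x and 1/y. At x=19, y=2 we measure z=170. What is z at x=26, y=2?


z = k·x/y
Solve for k using the known point: k = z·y/x = 170×2/19 = 340/19 ≈ 17.8947
Now evaluate at x=26, y=2:
z = k × 26 / 2 = (340 × 26) / (19 × 2) = 8840/38
≈ 232.6316

232.6316


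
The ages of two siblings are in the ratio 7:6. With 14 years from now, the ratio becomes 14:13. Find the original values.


Let A = 7k, B = 6k.
(7k + 14) / (6k + 14) = 14/13
Cross-multiply: 13(7k + 14) = 14(6k + 14)
91k + 182 = 84k + 196
91k - 84k = 196 - 182
7k = 14
k = 14/7 = 2
A = 7×2 = 14, B = 6×2 = 12
= A = 14, B = 12

A = 14, B = 12


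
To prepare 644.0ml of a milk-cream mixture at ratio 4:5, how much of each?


Total parts = 4 + 5 = 9
milk: 644.0 × 4/9 = 286.2ml
cream: 644.0 × 5/9 = 357.8ml
= 286.2ml and 357.8ml

286.2ml and 357.8ml


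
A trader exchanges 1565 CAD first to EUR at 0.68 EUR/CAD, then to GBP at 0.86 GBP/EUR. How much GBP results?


Step 1: 1565 CAD × 0.68 = 1064.20 EUR
Step 2: 1064.20 EUR × 0.86 = 915.21 GBP
Implied rate CAD→GBP = 0.68 × 0.86 = 0.5848
= 915.21 GBP

915.21 GBP
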